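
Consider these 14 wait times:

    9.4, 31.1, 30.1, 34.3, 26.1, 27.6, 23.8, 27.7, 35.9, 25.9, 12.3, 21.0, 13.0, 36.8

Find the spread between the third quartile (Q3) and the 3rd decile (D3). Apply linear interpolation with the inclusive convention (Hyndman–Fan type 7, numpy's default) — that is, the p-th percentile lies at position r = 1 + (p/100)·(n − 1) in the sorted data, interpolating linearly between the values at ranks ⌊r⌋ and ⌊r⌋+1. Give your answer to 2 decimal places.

Sorted: 9.4, 12.3, 13.0, 21.0, 23.8, 25.9, 26.1, 27.6, 27.7, 30.1, 31.1, 34.3, 35.9, 36.8.
n = 14.
P30: r = 4.9; ranks 4–5 are 21.0, 23.8; interpolating gives 23.52.
P75: r = 10.75; ranks 10–11 are 30.1, 31.1; interpolating gives 30.85.
Difference: 30.85 − 23.52 = 7.33.

7.33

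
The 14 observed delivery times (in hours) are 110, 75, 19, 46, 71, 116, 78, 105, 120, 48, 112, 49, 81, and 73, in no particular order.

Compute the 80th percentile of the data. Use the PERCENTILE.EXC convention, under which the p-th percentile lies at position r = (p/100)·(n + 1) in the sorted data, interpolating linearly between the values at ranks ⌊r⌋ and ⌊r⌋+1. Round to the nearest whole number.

112

Sorted: 19, 46, 48, 49, 71, 73, 75, 78, 81, 105, 110, 112, 116, 120.
n = 14.
r = (80/100)·(14 + 1) = 12.
r is an integer, so P80 is the value at rank 12: 112.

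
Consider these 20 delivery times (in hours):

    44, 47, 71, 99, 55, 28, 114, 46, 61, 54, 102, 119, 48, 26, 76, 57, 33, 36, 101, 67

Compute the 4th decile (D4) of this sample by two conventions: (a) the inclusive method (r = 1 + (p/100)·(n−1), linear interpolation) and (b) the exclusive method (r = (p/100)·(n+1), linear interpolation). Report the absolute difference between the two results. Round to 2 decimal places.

1.20

Sorted: 26, 28, 33, 36, 44, 46, 47, 48, 54, 55, 57, 61, 67, 71, 76, 99, 101, 102, 114, 119.
n = 20.
(a) r = 8.6; between ranks 8 (48) and 9 (54): 51.6.
(b) r = 8.4; between ranks 8 (48) and 9 (54): 50.4.
|51.6 − 50.4| = 1.2.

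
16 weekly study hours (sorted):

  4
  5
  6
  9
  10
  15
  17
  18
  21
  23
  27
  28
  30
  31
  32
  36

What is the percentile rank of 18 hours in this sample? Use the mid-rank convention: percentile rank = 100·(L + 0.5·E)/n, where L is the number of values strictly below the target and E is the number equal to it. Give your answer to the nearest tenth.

46.9

Count below 18: L = 7; count equal: E = 1; n = 16.
Percentile rank = 100·(7 + 0.5·1)/16 = 100·7.5/16 = 46.88.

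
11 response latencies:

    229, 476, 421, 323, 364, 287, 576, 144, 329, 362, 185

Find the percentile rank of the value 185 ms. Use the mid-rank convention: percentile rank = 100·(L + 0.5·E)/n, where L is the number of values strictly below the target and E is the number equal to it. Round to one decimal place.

13.6

Sorted: 144, 185, 229, 287, 323, 329, 362, 364, 421, 476, 576.
Count below 185: L = 1; count equal: E = 1; n = 11.
Percentile rank = 100·(1 + 0.5·1)/11 = 100·1.5/11 = 13.64.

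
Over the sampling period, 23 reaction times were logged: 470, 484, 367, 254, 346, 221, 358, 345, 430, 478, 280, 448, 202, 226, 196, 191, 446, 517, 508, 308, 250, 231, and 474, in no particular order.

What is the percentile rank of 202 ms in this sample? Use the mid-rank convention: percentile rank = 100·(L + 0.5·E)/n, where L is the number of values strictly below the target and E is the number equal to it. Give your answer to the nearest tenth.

10.9

Sorted: 191, 196, 202, 221, 226, 231, 250, 254, 280, 308, 345, 346, 358, 367, 430, 446, 448, 470, 474, 478, 484, 508, 517.
Count below 202: L = 2; count equal: E = 1; n = 23.
Percentile rank = 100·(2 + 0.5·1)/23 = 100·2.5/23 = 10.87.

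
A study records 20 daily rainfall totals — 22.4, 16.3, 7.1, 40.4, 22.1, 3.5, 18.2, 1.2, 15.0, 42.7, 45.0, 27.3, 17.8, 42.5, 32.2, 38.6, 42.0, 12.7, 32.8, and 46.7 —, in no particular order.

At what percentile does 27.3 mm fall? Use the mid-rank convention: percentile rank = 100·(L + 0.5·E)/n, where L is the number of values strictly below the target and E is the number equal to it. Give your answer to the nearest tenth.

52.5

Sorted: 1.2, 3.5, 7.1, 12.7, 15.0, 16.3, 17.8, 18.2, 22.1, 22.4, 27.3, 32.2, 32.8, 38.6, 40.4, 42.0, 42.5, 42.7, 45.0, 46.7.
Count below 27.3: L = 10; count equal: E = 1; n = 20.
Percentile rank = 100·(10 + 0.5·1)/20 = 100·10.5/20 = 52.5.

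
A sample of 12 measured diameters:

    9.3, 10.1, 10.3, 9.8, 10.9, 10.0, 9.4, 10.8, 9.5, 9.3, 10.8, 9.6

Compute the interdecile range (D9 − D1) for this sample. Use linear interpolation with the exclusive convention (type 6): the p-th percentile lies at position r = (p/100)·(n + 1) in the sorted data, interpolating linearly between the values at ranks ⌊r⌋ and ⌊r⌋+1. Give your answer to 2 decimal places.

Sorted: 9.3, 9.3, 9.4, 9.5, 9.6, 9.8, 10.0, 10.1, 10.3, 10.8, 10.8, 10.9.
n = 12.
P10: r = 1.3; ranks 1–2 are 9.3, 9.3; interpolating gives 9.3.
P90: r = 11.7; ranks 11–12 are 10.8, 10.9; interpolating gives 10.87.
Difference: 10.87 − 9.3 = 1.57.

1.57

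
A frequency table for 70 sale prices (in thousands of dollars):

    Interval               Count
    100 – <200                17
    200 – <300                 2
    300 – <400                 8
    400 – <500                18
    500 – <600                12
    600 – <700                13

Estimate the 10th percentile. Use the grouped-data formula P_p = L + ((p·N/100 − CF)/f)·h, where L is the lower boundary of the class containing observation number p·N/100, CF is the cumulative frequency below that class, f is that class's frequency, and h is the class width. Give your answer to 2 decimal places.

N = 70; target position k = 10/100 · 70 = 7.
Cumulative frequencies: 17, 19, 27, 45, 57, 70.
Observation 7 falls in the class 100 – <200.
L = 100, CF = 0, f = 17, h = 100.
P10 = 100 + ((7 − 0)/17)·100 = 100 + 41.1765 = 141.176.

141.18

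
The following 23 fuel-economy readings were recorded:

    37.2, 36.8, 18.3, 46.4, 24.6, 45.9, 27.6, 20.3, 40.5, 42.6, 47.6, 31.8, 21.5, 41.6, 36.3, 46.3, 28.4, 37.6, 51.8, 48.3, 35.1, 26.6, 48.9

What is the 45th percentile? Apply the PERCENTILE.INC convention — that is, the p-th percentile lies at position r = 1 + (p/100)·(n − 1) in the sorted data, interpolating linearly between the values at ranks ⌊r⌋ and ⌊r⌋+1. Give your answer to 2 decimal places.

Sorted: 18.3, 20.3, 21.5, 24.6, 26.6, 27.6, 28.4, 31.8, 35.1, 36.3, 36.8, 37.2, 37.6, 40.5, 41.6, 42.6, 45.9, 46.3, 46.4, 47.6, 48.3, 48.9, 51.8.
n = 23.
r = 1 + (45/100)·(23 − 1) = 1 + 9.9 = 10.9.
Rank 10 is 36.3 and rank 11 is 36.8.
Interpolate: 36.3 + 0.9·(36.8 − 36.3) = 36.3 + 0.9·0.5 = 36.75.

36.75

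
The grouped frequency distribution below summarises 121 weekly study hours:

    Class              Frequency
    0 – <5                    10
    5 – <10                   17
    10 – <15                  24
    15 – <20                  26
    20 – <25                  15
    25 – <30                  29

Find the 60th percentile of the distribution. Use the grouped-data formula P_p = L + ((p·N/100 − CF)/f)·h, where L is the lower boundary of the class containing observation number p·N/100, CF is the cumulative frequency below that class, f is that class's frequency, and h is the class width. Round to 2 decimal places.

19.15

N = 121; target position k = 60/100 · 121 = 72.6.
Cumulative frequencies: 10, 27, 51, 77, 92, 121.
Observation 72.6 falls in the class 15 – <20.
L = 15, CF = 51, f = 26, h = 5.
P60 = 15 + ((72.6 − 51)/26)·5 = 15 + 4.15385 = 19.1538.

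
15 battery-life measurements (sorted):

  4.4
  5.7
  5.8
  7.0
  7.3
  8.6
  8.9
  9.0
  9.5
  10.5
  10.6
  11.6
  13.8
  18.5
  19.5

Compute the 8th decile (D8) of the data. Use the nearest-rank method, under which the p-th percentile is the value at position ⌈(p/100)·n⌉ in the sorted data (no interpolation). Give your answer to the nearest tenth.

n = 15.
Position = ⌈80/100 · 15⌉ = ⌈12⌉ = 12.
The value at rank 12 is 11.6.

11.6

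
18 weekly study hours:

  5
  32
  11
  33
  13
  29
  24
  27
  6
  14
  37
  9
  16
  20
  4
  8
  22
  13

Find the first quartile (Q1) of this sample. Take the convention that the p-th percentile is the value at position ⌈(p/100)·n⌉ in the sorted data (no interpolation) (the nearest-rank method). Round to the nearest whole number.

9

Sorted: 4, 5, 6, 8, 9, 11, 13, 13, 14, 16, 20, 22, 24, 27, 29, 32, 33, 37.
n = 18.
Position = ⌈25/100 · 18⌉ = ⌈4.5⌉ = 5.
The value at rank 5 is 9.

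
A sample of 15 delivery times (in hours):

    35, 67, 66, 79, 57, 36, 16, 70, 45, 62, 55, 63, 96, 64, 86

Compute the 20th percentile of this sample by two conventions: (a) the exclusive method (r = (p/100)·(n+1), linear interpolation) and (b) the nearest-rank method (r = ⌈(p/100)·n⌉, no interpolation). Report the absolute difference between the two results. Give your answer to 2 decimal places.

Sorted: 16, 35, 36, 45, 55, 57, 62, 63, 64, 66, 67, 70, 79, 86, 96.
n = 15.
(a) r = 3.2; between ranks 3 (36) and 4 (45): 37.8.
(b) the nearest-rank method: rank 3 → 36.
|37.8 − 36| = 1.8.

1.80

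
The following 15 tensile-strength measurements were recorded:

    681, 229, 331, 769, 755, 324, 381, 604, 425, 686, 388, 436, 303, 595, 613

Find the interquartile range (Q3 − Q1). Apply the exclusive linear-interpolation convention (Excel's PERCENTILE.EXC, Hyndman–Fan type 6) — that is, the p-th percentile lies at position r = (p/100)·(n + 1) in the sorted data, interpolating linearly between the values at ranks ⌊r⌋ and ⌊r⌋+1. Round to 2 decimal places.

Sorted: 229, 303, 324, 331, 381, 388, 425, 436, 595, 604, 613, 681, 686, 755, 769.
n = 15.
P25: r = 4 (integer) → 331.
P75: r = 12 (integer) → 681.
Difference: 681 − 331 = 350.

350.00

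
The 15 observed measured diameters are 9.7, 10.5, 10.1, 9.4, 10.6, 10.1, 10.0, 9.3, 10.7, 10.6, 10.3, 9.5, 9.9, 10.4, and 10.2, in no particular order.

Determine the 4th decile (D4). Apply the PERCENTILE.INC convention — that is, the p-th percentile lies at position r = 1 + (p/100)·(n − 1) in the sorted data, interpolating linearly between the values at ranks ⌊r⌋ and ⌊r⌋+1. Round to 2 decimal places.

Sorted: 9.3, 9.4, 9.5, 9.7, 9.9, 10.0, 10.1, 10.1, 10.2, 10.3, 10.4, 10.5, 10.6, 10.6, 10.7.
n = 15.
r = 1 + (40/100)·(15 − 1) = 1 + 5.6 = 6.6.
Rank 6 is 10.0 and rank 7 is 10.1.
Interpolate: 10.0 + 0.6·(10.1 − 10.0) = 10.0 + 0.6·0.1 = 10.06.

10.06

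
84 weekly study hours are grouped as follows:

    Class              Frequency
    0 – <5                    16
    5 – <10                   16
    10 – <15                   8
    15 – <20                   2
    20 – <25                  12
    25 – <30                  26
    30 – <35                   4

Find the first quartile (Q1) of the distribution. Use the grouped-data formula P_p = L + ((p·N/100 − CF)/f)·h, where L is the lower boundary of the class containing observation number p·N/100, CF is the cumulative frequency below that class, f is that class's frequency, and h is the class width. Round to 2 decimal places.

N = 84; target position k = 25/100 · 84 = 21.
Cumulative frequencies: 16, 32, 40, 42, 54, 80, 84.
Observation 21 falls in the class 5 – <10.
L = 5, CF = 16, f = 16, h = 5.
P25 = 5 + ((21 − 16)/16)·5 = 5 + 1.5625 = 6.5625.

6.56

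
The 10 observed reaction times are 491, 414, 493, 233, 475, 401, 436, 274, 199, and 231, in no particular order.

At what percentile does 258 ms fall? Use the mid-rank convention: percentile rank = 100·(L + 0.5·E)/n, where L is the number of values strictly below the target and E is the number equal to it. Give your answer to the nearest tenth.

Sorted: 199, 231, 233, 274, 401, 414, 436, 475, 491, 493.
Count below 258: L = 3; count equal: E = 0; n = 10.
Percentile rank = 100·(3 + 0.5·0)/10 = 100·3/10 = 30.

30.0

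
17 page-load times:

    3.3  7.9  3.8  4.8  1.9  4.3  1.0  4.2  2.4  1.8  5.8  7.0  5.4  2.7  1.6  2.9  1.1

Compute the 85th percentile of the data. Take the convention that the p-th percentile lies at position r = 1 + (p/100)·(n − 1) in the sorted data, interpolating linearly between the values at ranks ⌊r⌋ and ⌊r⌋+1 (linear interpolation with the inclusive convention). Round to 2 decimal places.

5.64

Sorted: 1.0, 1.1, 1.6, 1.8, 1.9, 2.4, 2.7, 2.9, 3.3, 3.8, 4.2, 4.3, 4.8, 5.4, 5.8, 7.0, 7.9.
n = 17.
r = 1 + (85/100)·(17 − 1) = 1 + 13.6 = 14.6.
Rank 14 is 5.4 and rank 15 is 5.8.
Interpolate: 5.4 + 0.6·(5.8 − 5.4) = 5.4 + 0.6·0.4 = 5.64.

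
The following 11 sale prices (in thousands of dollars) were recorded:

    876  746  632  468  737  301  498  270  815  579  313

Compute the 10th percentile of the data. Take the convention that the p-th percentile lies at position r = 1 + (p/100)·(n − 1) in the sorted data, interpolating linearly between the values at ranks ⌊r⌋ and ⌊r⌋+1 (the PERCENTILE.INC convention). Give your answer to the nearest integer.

301

Sorted: 270, 301, 313, 468, 498, 579, 632, 737, 746, 815, 876.
n = 11.
r = 1 + (10/100)·(11 − 1) = 1 + 1 = 2.
r is an integer, so P10 is the value at rank 2: 301.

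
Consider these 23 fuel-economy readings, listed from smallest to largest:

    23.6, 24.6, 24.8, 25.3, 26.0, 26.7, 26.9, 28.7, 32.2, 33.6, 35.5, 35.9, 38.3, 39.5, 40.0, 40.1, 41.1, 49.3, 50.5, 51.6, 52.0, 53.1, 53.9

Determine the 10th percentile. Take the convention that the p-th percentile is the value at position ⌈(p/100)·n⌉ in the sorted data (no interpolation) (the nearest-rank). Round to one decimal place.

24.8

n = 23.
Position = ⌈10/100 · 23⌉ = ⌈2.3⌉ = 3.
The value at rank 3 is 24.8.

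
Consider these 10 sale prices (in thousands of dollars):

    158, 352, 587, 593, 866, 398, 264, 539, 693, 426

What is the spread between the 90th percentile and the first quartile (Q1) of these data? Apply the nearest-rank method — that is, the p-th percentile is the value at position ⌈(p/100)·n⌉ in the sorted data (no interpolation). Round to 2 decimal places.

341.00

Sorted: 158, 264, 352, 398, 426, 539, 587, 593, 693, 866.
n = 10.
P25: rank ⌈25/100·10⌉ = 3 → 352.
P90: rank ⌈90/100·10⌉ = 9 → 693.
Difference: 693 − 352 = 341.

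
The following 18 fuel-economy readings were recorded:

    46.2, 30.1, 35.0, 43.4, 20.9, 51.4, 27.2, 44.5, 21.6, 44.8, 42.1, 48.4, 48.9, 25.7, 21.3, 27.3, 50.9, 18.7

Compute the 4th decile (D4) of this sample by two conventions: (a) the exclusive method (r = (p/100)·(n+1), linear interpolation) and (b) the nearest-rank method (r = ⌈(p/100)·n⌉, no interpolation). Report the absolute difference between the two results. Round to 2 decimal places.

1.12

Sorted: 18.7, 20.9, 21.3, 21.6, 25.7, 27.2, 27.3, 30.1, 35.0, 42.1, 43.4, 44.5, 44.8, 46.2, 48.4, 48.9, 50.9, 51.4.
n = 18.
(a) r = 7.6; between ranks 7 (27.3) and 8 (30.1): 28.98.
(b) the nearest-rank method: rank 8 → 30.1.
|28.98 − 30.1| = 1.12.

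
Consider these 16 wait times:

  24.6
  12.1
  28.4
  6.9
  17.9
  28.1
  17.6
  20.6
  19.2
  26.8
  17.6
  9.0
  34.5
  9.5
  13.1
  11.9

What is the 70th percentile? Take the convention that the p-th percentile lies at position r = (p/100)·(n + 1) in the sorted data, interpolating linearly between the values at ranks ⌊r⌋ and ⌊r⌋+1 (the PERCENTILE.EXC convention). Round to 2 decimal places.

Sorted: 6.9, 9.0, 9.5, 11.9, 12.1, 13.1, 17.6, 17.6, 17.9, 19.2, 20.6, 24.6, 26.8, 28.1, 28.4, 34.5.
n = 16.
r = (70/100)·(16 + 1) = 11.9.
Rank 11 is 20.6 and rank 12 is 24.6.
Interpolate: 20.6 + 0.9·(24.6 − 20.6) = 20.6 + 0.9·4 = 24.2.

24.20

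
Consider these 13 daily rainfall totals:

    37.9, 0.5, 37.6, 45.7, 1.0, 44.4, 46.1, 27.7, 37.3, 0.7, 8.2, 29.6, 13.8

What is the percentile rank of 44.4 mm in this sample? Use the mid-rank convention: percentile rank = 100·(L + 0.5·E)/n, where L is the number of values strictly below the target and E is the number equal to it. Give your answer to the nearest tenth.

80.8

Sorted: 0.5, 0.7, 1.0, 8.2, 13.8, 27.7, 29.6, 37.3, 37.6, 37.9, 44.4, 45.7, 46.1.
Count below 44.4: L = 10; count equal: E = 1; n = 13.
Percentile rank = 100·(10 + 0.5·1)/13 = 100·10.5/13 = 80.77.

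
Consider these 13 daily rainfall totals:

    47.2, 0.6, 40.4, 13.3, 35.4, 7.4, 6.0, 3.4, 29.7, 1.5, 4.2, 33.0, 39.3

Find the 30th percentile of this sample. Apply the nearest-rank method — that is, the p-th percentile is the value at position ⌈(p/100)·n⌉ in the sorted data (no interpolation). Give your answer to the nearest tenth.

4.2

Sorted: 0.6, 1.5, 3.4, 4.2, 6.0, 7.4, 13.3, 29.7, 33.0, 35.4, 39.3, 40.4, 47.2.
n = 13.
Position = ⌈30/100 · 13⌉ = ⌈3.9⌉ = 4.
The value at rank 4 is 4.2.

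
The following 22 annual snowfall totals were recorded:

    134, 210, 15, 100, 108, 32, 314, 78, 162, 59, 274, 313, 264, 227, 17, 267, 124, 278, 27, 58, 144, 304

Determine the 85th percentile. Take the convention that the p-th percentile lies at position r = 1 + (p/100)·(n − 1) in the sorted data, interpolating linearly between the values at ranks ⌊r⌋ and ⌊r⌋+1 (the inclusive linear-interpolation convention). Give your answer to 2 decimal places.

Sorted: 15, 17, 27, 32, 58, 59, 78, 100, 108, 124, 134, 144, 162, 210, 227, 264, 267, 274, 278, 304, 313, 314.
n = 22.
r = 1 + (85/100)·(22 − 1) = 1 + 17.85 = 18.85.
Rank 18 is 274 and rank 19 is 278.
Interpolate: 274 + 0.85·(278 − 274) = 274 + 0.85·4 = 277.4.

277.40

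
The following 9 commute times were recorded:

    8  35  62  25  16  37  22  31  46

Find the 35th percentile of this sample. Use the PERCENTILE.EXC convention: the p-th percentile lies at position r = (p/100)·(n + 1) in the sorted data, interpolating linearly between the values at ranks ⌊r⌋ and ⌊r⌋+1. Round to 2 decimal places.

Sorted: 8, 16, 22, 25, 31, 35, 37, 46, 62.
n = 9.
r = (35/100)·(9 + 1) = 3.5.
Rank 3 is 22 and rank 4 is 25.
Interpolate: 22 + 0.5·(25 − 22) = 22 + 0.5·3 = 23.5.

23.50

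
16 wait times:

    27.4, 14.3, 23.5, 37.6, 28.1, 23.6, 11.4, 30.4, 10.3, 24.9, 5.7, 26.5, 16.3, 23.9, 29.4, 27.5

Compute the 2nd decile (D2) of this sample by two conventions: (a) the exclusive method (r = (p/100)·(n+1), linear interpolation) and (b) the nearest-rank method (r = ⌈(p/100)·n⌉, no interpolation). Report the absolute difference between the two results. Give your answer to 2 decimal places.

Sorted: 5.7, 10.3, 11.4, 14.3, 16.3, 23.5, 23.6, 23.9, 24.9, 26.5, 27.4, 27.5, 28.1, 29.4, 30.4, 37.6.
n = 16.
(a) r = 3.4; between ranks 3 (11.4) and 4 (14.3): 12.56.
(b) the nearest-rank method: rank 4 → 14.3.
|12.56 − 14.3| = 1.74.

1.74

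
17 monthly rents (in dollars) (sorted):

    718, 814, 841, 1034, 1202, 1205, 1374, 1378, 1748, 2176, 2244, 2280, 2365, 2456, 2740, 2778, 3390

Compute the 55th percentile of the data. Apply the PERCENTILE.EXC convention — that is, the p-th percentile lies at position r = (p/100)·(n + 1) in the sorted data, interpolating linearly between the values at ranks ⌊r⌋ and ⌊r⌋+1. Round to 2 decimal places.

2133.20

n = 17.
r = (55/100)·(17 + 1) = 9.9.
Rank 9 is 1748 and rank 10 is 2176.
Interpolate: 1748 + 0.9·(2176 − 1748) = 1748 + 0.9·428 = 2133.2.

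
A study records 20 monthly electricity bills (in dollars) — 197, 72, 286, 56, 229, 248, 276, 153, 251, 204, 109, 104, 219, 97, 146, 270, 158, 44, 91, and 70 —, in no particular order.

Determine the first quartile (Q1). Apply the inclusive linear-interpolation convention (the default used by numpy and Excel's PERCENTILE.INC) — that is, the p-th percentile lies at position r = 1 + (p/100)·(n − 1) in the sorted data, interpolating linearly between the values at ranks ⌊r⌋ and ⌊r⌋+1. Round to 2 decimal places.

95.50

Sorted: 44, 56, 70, 72, 91, 97, 104, 109, 146, 153, 158, 197, 204, 219, 229, 248, 251, 270, 276, 286.
n = 20.
r = 1 + (25/100)·(20 − 1) = 1 + 4.75 = 5.75.
Rank 5 is 91 and rank 6 is 97.
Interpolate: 91 + 0.75·(97 − 91) = 91 + 0.75·6 = 95.5.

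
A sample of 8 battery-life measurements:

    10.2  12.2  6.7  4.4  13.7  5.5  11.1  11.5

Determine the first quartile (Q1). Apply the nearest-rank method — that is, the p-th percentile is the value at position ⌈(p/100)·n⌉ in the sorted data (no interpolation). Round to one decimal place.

5.5

Sorted: 4.4, 5.5, 6.7, 10.2, 11.1, 11.5, 12.2, 13.7.
n = 8.
Position = ⌈25/100 · 8⌉ = ⌈2⌉ = 2.
The value at rank 2 is 5.5.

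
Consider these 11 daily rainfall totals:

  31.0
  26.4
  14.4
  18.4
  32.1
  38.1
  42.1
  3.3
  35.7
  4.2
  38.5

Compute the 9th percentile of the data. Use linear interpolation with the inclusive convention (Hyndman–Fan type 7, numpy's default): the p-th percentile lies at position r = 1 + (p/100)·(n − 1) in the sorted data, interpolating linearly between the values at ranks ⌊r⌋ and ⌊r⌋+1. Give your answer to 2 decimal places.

4.11

Sorted: 3.3, 4.2, 14.4, 18.4, 26.4, 31.0, 32.1, 35.7, 38.1, 38.5, 42.1.
n = 11.
r = 1 + (9/100)·(11 − 1) = 1 + 0.9 = 1.9.
Rank 1 is 3.3 and rank 2 is 4.2.
Interpolate: 3.3 + 0.9·(4.2 − 3.3) = 3.3 + 0.9·0.9 = 4.11.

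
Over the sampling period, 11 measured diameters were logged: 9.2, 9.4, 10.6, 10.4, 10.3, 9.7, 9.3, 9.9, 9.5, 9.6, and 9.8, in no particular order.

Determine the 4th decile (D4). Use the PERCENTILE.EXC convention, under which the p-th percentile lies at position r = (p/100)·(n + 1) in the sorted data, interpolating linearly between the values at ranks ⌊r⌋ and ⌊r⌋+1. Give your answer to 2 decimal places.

9.58

Sorted: 9.2, 9.3, 9.4, 9.5, 9.6, 9.7, 9.8, 9.9, 10.3, 10.4, 10.6.
n = 11.
r = (40/100)·(11 + 1) = 4.8.
Rank 4 is 9.5 and rank 5 is 9.6.
Interpolate: 9.5 + 0.8·(9.6 − 9.5) = 9.5 + 0.8·0.1 = 9.58.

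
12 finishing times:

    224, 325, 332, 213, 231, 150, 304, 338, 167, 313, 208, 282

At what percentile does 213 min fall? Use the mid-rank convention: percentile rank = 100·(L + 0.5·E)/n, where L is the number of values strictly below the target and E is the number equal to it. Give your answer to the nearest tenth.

29.2

Sorted: 150, 167, 208, 213, 224, 231, 282, 304, 313, 325, 332, 338.
Count below 213: L = 3; count equal: E = 1; n = 12.
Percentile rank = 100·(3 + 0.5·1)/12 = 100·3.5/12 = 29.17.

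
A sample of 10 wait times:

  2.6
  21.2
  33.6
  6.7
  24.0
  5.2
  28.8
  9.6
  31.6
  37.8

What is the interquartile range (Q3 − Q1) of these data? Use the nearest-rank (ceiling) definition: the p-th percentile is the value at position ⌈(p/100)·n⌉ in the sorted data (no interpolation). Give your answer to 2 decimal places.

24.90

Sorted: 2.6, 5.2, 6.7, 9.6, 21.2, 24.0, 28.8, 31.6, 33.6, 37.8.
n = 10.
P25: rank ⌈25/100·10⌉ = 3 → 6.7.
P75: rank ⌈75/100·10⌉ = 8 → 31.6.
Difference: 31.6 − 6.7 = 24.9.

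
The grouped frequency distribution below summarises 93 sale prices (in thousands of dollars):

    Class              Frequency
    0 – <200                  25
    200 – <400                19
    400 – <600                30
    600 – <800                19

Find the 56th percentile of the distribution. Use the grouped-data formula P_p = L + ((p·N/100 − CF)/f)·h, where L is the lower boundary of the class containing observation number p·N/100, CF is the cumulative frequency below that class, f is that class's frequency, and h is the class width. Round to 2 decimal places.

453.87

N = 93; target position k = 56/100 · 93 = 52.08.
Cumulative frequencies: 25, 44, 74, 93.
Observation 52.08 falls in the class 400 – <600.
L = 400, CF = 44, f = 30, h = 200.
P56 = 400 + ((52.08 − 44)/30)·200 = 400 + 53.8667 = 453.867.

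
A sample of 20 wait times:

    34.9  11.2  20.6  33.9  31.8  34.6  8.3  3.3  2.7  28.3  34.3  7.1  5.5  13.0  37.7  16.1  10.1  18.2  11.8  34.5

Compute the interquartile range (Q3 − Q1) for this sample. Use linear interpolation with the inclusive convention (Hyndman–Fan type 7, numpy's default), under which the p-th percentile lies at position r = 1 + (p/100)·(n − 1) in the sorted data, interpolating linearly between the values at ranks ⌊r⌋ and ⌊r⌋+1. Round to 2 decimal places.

24.35

Sorted: 2.7, 3.3, 5.5, 7.1, 8.3, 10.1, 11.2, 11.8, 13.0, 16.1, 18.2, 20.6, 28.3, 31.8, 33.9, 34.3, 34.5, 34.6, 34.9, 37.7.
n = 20.
P25: r = 5.75; ranks 5–6 are 8.3, 10.1; interpolating gives 9.65.
P75: r = 15.25; ranks 15–16 are 33.9, 34.3; interpolating gives 34.
Difference: 34 − 9.65 = 24.35.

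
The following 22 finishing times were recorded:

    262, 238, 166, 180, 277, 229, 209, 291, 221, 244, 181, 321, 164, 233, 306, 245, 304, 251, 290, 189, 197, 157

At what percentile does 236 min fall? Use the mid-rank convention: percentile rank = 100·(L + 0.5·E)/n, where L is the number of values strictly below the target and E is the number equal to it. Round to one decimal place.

50.0

Sorted: 157, 164, 166, 180, 181, 189, 197, 209, 221, 229, 233, 238, 244, 245, 251, 262, 277, 290, 291, 304, 306, 321.
Count below 236: L = 11; count equal: E = 0; n = 22.
Percentile rank = 100·(11 + 0.5·0)/22 = 100·11/22 = 50.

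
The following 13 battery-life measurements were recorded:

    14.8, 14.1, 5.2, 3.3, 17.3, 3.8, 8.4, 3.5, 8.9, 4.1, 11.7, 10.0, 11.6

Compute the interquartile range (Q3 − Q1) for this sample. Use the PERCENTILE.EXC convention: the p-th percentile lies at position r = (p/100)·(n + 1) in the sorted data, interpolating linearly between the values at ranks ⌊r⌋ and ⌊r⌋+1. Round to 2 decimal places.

8.95

Sorted: 3.3, 3.5, 3.8, 4.1, 5.2, 8.4, 8.9, 10.0, 11.6, 11.7, 14.1, 14.8, 17.3.
n = 13.
P25: r = 3.5; ranks 3–4 are 3.8, 4.1; interpolating gives 3.95.
P75: r = 10.5; ranks 10–11 are 11.7, 14.1; interpolating gives 12.9.
Difference: 12.9 − 3.95 = 8.95.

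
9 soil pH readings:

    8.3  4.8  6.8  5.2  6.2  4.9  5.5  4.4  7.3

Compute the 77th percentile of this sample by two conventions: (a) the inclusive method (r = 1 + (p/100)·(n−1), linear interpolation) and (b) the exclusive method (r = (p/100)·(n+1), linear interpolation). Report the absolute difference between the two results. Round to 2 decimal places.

0.27

Sorted: 4.4, 4.8, 4.9, 5.2, 5.5, 6.2, 6.8, 7.3, 8.3.
n = 9.
(a) r = 7.16; between ranks 7 (6.8) and 8 (7.3): 6.88.
(b) r = 7.7; between ranks 7 (6.8) and 8 (7.3): 7.15.
|6.88 − 7.15| = 0.27.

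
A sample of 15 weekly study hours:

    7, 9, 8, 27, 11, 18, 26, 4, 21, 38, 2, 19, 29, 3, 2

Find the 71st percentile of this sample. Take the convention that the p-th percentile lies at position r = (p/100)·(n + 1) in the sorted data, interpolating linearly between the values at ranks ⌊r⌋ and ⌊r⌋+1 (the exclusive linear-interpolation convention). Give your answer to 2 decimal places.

22.80

Sorted: 2, 2, 3, 4, 7, 8, 9, 11, 18, 19, 21, 26, 27, 29, 38.
n = 15.
r = (71/100)·(15 + 1) = 11.36.
Rank 11 is 21 and rank 12 is 26.
Interpolate: 21 + 0.36·(26 − 21) = 21 + 0.36·5 = 22.8.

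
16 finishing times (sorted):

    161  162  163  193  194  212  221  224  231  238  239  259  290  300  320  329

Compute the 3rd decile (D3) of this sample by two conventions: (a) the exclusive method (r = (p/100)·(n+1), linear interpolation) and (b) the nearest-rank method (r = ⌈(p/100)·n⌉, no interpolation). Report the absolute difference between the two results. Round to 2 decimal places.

1.80

n = 16.
(a) r = 5.1; between ranks 5 (194) and 6 (212): 195.8.
(b) the nearest-rank method: rank 5 → 194.
|195.8 − 194| = 1.8.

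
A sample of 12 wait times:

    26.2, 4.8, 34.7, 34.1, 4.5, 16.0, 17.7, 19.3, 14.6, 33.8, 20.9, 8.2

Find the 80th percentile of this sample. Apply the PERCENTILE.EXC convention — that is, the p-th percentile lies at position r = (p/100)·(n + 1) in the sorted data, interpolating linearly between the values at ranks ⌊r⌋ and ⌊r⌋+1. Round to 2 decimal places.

Sorted: 4.5, 4.8, 8.2, 14.6, 16.0, 17.7, 19.3, 20.9, 26.2, 33.8, 34.1, 34.7.
n = 12.
r = (80/100)·(12 + 1) = 10.4.
Rank 10 is 33.8 and rank 11 is 34.1.
Interpolate: 33.8 + 0.4·(34.1 − 33.8) = 33.8 + 0.4·0.3 = 33.92.

33.92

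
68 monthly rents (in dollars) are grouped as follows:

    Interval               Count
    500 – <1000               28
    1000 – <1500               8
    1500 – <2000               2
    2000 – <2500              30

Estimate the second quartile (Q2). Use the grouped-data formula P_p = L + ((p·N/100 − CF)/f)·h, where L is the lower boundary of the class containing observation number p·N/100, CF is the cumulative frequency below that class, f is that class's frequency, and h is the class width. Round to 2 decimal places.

N = 68; target position k = 50/100 · 68 = 34.
Cumulative frequencies: 28, 36, 38, 68.
Observation 34 falls in the class 1000 – <1500.
L = 1000, CF = 28, f = 8, h = 500.
P50 = 1000 + ((34 − 28)/8)·500 = 1000 + 375 = 1375.

1375.00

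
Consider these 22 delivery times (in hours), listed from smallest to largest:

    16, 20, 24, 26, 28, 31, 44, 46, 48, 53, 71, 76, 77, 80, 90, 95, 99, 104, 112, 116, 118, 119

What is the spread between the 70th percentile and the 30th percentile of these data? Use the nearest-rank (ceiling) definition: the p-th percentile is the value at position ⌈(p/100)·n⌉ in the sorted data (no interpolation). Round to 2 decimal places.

51.00

n = 22.
P30: rank ⌈30/100·22⌉ = 7 → 44.
P70: rank ⌈70/100·22⌉ = 16 → 95.
Difference: 95 − 44 = 51.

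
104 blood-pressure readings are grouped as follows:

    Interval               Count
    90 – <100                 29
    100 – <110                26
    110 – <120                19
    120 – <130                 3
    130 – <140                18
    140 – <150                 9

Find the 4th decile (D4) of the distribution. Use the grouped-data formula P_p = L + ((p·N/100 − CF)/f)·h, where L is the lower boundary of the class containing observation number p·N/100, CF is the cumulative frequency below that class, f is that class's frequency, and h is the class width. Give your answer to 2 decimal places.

104.85

N = 104; target position k = 40/100 · 104 = 41.6.
Cumulative frequencies: 29, 55, 74, 77, 95, 104.
Observation 41.6 falls in the class 100 – <110.
L = 100, CF = 29, f = 26, h = 10.
P40 = 100 + ((41.6 − 29)/26)·10 = 100 + 4.84615 = 104.846.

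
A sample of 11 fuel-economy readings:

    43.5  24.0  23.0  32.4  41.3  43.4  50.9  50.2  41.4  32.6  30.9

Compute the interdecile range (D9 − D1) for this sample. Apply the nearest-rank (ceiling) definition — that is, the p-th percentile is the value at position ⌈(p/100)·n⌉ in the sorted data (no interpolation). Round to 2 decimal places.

Sorted: 23.0, 24.0, 30.9, 32.4, 32.6, 41.3, 41.4, 43.4, 43.5, 50.2, 50.9.
n = 11.
P10: rank ⌈10/100·11⌉ = 2 → 24.
P90: rank ⌈90/100·11⌉ = 10 → 50.2.
Difference: 50.2 − 24 = 26.2.

26.20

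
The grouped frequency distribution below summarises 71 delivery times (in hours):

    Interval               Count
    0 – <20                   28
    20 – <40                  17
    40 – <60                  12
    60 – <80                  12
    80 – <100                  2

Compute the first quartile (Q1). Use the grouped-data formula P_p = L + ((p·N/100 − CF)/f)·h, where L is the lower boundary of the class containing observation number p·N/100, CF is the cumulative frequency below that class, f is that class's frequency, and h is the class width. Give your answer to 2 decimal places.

N = 71; target position k = 25/100 · 71 = 17.75.
Cumulative frequencies: 28, 45, 57, 69, 71.
Observation 17.75 falls in the class 0 – <20.
L = 0, CF = 0, f = 28, h = 20.
P25 = 0 + ((17.75 − 0)/28)·20 = 0 + 12.6786 = 12.6786.

12.68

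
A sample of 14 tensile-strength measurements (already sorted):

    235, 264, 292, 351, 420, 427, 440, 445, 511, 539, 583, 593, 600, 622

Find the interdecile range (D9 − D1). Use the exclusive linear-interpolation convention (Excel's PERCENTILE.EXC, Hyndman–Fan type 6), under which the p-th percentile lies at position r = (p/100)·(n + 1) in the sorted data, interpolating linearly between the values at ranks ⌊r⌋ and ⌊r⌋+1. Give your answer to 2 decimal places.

361.50

n = 14.
P10: r = 1.5; ranks 1–2 are 235, 264; interpolating gives 249.5.
P90: r = 13.5; ranks 13–14 are 600, 622; interpolating gives 611.
Difference: 611 − 249.5 = 361.5.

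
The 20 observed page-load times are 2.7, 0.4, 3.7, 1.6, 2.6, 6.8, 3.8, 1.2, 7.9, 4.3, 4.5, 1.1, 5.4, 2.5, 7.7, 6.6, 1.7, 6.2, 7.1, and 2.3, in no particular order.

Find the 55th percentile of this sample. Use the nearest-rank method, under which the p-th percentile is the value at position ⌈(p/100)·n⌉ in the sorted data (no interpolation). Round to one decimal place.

Sorted: 0.4, 1.1, 1.2, 1.6, 1.7, 2.3, 2.5, 2.6, 2.7, 3.7, 3.8, 4.3, 4.5, 5.4, 6.2, 6.6, 6.8, 7.1, 7.7, 7.9.
n = 20.
Position = ⌈55/100 · 20⌉ = ⌈11⌉ = 11.
The value at rank 11 is 3.8.

3.8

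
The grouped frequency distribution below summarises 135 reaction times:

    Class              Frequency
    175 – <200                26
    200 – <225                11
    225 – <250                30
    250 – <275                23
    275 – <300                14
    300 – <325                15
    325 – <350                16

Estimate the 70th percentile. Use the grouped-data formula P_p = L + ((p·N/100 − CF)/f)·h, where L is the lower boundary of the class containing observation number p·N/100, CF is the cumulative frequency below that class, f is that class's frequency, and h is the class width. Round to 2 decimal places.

283.04

N = 135; target position k = 70/100 · 135 = 94.5.
Cumulative frequencies: 26, 37, 67, 90, 104, 119, 135.
Observation 94.5 falls in the class 275 – <300.
L = 275, CF = 90, f = 14, h = 25.
P70 = 275 + ((94.5 − 90)/14)·25 = 275 + 8.03571 = 283.036.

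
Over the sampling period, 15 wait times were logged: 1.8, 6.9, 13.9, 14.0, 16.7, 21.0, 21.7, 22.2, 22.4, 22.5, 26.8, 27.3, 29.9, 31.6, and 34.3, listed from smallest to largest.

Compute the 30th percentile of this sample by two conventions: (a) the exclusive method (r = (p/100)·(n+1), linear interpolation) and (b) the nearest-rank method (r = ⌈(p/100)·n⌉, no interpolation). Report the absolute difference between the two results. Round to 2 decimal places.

0.54

n = 15.
(a) r = 4.8; between ranks 4 (14.0) and 5 (16.7): 16.16.
(b) the nearest-rank method: rank 5 → 16.7.
|16.16 − 16.7| = 0.54.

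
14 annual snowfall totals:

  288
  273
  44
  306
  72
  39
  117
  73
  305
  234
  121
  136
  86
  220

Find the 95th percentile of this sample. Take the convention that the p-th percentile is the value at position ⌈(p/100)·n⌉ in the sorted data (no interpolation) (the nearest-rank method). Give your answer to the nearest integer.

Sorted: 39, 44, 72, 73, 86, 117, 121, 136, 220, 234, 273, 288, 305, 306.
n = 14.
Position = ⌈95/100 · 14⌉ = ⌈13.3⌉ = 14.
The value at rank 14 is 306.

306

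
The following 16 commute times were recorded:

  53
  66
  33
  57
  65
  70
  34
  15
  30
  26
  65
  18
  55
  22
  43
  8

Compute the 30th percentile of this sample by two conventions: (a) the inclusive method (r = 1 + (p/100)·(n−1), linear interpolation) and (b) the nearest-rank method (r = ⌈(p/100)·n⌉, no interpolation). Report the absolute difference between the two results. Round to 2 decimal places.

Sorted: 8, 15, 18, 22, 26, 30, 33, 34, 43, 53, 55, 57, 65, 65, 66, 70.
n = 16.
(a) r = 5.5; between ranks 5 (26) and 6 (30): 28.
(b) the nearest-rank method: rank 5 → 26.
|28 − 26| = 2.

2.00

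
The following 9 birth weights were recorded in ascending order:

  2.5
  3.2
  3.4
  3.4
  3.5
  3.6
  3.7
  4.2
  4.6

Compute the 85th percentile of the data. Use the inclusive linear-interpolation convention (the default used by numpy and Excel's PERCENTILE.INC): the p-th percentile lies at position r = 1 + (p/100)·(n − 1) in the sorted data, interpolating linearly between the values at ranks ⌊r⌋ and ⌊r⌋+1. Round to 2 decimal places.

4.10

n = 9.
r = 1 + (85/100)·(9 − 1) = 1 + 6.8 = 7.8.
Rank 7 is 3.7 and rank 8 is 4.2.
Interpolate: 3.7 + 0.8·(4.2 − 3.7) = 3.7 + 0.8·0.5 = 4.1.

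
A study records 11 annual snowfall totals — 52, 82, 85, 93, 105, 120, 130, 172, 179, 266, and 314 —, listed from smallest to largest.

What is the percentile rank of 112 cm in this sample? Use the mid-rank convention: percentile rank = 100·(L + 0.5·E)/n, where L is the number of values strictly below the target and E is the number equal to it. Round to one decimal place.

45.5

Count below 112: L = 5; count equal: E = 0; n = 11.
Percentile rank = 100·(5 + 0.5·0)/11 = 100·5/11 = 45.45.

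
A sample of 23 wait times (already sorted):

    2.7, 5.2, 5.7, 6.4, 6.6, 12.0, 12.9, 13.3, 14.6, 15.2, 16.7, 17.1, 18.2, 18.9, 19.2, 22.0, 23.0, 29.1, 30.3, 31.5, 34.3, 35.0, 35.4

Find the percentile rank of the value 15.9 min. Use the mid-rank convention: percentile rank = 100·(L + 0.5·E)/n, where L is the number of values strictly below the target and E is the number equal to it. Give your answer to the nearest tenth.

43.5

Count below 15.9: L = 10; count equal: E = 0; n = 23.
Percentile rank = 100·(10 + 0.5·0)/23 = 100·10/23 = 43.48.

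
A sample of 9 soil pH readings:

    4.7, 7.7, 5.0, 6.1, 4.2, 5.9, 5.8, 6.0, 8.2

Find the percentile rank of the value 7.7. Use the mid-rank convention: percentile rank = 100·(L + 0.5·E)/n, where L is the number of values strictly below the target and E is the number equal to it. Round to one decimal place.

83.3

Sorted: 4.2, 4.7, 5.0, 5.8, 5.9, 6.0, 6.1, 7.7, 8.2.
Count below 7.7: L = 7; count equal: E = 1; n = 9.
Percentile rank = 100·(7 + 0.5·1)/9 = 100·7.5/9 = 83.33.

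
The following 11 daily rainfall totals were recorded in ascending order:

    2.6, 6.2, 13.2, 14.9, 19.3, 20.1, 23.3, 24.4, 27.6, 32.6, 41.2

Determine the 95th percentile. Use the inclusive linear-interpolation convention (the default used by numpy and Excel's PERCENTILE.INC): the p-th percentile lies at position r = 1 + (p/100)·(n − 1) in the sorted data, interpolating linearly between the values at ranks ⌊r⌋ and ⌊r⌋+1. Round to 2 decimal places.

n = 11.
r = 1 + (95/100)·(11 − 1) = 1 + 9.5 = 10.5.
Rank 10 is 32.6 and rank 11 is 41.2.
Interpolate: 32.6 + 0.5·(41.2 − 32.6) = 32.6 + 0.5·8.6 = 36.9.

36.90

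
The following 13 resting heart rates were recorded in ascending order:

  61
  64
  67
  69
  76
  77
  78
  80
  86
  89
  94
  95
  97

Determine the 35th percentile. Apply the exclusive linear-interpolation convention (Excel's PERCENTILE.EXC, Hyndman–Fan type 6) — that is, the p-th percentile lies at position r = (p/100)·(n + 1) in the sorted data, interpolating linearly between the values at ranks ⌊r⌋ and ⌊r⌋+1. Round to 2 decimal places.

n = 13.
r = (35/100)·(13 + 1) = 4.9.
Rank 4 is 69 and rank 5 is 76.
Interpolate: 69 + 0.9·(76 − 69) = 69 + 0.9·7 = 75.3.

75.30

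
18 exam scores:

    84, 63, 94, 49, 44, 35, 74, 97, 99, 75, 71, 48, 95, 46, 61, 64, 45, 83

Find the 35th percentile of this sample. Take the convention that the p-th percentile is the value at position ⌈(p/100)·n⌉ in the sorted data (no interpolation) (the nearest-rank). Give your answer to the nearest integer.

Sorted: 35, 44, 45, 46, 48, 49, 61, 63, 64, 71, 74, 75, 83, 84, 94, 95, 97, 99.
n = 18.
Position = ⌈35/100 · 18⌉ = ⌈6.3⌉ = 7.
The value at rank 7 is 61.

61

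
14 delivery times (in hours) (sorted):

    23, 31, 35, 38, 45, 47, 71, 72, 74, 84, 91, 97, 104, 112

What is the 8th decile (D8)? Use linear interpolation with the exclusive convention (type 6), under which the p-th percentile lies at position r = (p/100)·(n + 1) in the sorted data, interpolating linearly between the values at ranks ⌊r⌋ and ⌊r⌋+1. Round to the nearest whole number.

n = 14.
r = (80/100)·(14 + 1) = 12.
r is an integer, so P80 is the value at rank 12: 97.

97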